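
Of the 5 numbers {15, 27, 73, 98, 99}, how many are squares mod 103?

(15/103) = +1 → QR.
(27/103) = -1 → non-residue.
(73/103) = -1 → non-residue.
(98/103) = +1 → QR.
(99/103) = -1 → non-residue.
Total quadratic residues among the 5: 2.

2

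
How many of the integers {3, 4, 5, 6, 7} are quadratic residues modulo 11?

(3/11) = +1 → QR.
(4/11) = +1 → QR.
(5/11) = +1 → QR.
(6/11) = -1 → non-residue.
(7/11) = -1 → non-residue.
Total quadratic residues among the 5: 3.

3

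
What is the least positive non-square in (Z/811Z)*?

2

(2/811) = −1, so 2 is the smallest positive non-residue mod 811.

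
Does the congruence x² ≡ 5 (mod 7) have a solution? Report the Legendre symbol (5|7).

-1

Euler's criterion: (5/7) ≡ 5^3 (mod 7).
5^2 ≡ 4 (mod 7)
5^3 = 5^(2+1) ≡ 6 (mod 7).
Result is 6 ≡ −1, so (5/7) = −1.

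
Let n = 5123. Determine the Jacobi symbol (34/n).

1

Pull out 2: since 5123 ≡ 3 (mod 8), (2/5123) = -1.
Reciprocity: 17 ≡ 1 and 5123 ≡ 3 (mod 4), so (17/5123) = +(5123/17).
Reduce top mod 17: now compute (6/17).
Pull out 2: since 17 ≡ 1 (mod 8), (2/17) = +1.
Reciprocity: 3 ≡ 3 and 17 ≡ 1 (mod 4), so (3/17) = +(17/3).
Reduce top mod 3: now compute (2/3).
Pull out 2: since 3 ≡ 3 (mod 8), (2/3) = -1.
Reached (1/3) = 1. Collecting the sign flips along the way, the symbol is +1.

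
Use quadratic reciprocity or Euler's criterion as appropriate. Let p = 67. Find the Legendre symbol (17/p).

1

Reciprocity: 17 ≡ 1 and 67 ≡ 3 (mod 4), so (17/67) = +(67/17).
Reduce top mod 17: now compute (16/17).
Pull out 2^4: since 17 ≡ 1 (mod 8), (2/17) = +1, so (2/17)^4 = +1.
Reached (1/17) = 1. Collecting the sign flips along the way, the symbol is +1.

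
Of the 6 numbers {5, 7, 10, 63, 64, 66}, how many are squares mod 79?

(5/79) = +1 → QR.
(7/79) = -1 → non-residue.
(10/79) = +1 → QR.
(63/79) = -1 → non-residue.
(64/79) = +1 → QR.
(66/79) = -1 → non-residue.
Total quadratic residues among the 6: 3.

3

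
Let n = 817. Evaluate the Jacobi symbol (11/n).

Reciprocity: 11 ≡ 3 and 817 ≡ 1 (mod 4), so (11/817) = +(817/11).
Reduce top mod 11: now compute (3/11).
Reciprocity: 3 ≡ 3 and 11 ≡ 3 (mod 4), so (3/11) = −(11/3).
Reduce top mod 3: now compute (2/3).
Pull out 2: since 3 ≡ 3 (mod 8), (2/3) = -1.
Reached (1/3) = 1. Collecting the sign flips along the way, the symbol is +1.

1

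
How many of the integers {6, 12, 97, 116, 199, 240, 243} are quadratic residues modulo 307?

(6/307) = +1 → QR.
(12/307) = -1 → non-residue.
(97/307) = +1 → QR.
(116/307) = -1 → non-residue.
(199/307) = +1 → QR.
(240/307) = +1 → QR.
(243/307) = -1 → non-residue.
Total quadratic residues among the 7: 4.

4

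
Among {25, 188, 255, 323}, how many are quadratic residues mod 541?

2

(25/541) = +1 → QR.
(188/541) = +1 → QR.
(255/541) = -1 → non-residue.
(323/541) = -1 → non-residue.
Total quadratic residues among the 4: 2.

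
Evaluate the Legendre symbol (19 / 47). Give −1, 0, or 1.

-1

Reciprocity: 19 ≡ 3 and 47 ≡ 3 (mod 4), so (19/47) = −(47/19).
Reduce top mod 19: now compute (9/19).
Reciprocity: 9 ≡ 1 and 19 ≡ 3 (mod 4), so (9/19) = +(19/9).
Reduce top mod 9: now compute (1/9).
Reached (1/9) = 1. Collecting the sign flips along the way, the symbol is -1.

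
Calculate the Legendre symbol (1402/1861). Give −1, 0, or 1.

Pull out 2: since 1861 ≡ 5 (mod 8), (2/1861) = -1.
Reciprocity: 701 ≡ 1 and 1861 ≡ 1 (mod 4), so (701/1861) = +(1861/701).
Reduce top mod 701: now compute (459/701).
Reciprocity: 459 ≡ 3 and 701 ≡ 1 (mod 4), so (459/701) = +(701/459).
Reduce top mod 459: now compute (242/459).
Pull out 2: since 459 ≡ 3 (mod 8), (2/459) = -1.
Reciprocity: 121 ≡ 1 and 459 ≡ 3 (mod 4), so (121/459) = +(459/121).
Reduce top mod 121: now compute (96/121).
Pull out 2^5: since 121 ≡ 1 (mod 8), (2/121) = +1, so (2/121)^5 = +1.
Reciprocity: 3 ≡ 3 and 121 ≡ 1 (mod 4), so (3/121) = +(121/3).
Reduce top mod 3: now compute (1/3).
Reached (1/3) = 1. Collecting the sign flips along the way, the symbol is +1.

1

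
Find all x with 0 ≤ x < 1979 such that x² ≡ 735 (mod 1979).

974, 1005

Since 1979 ≡ 3 (mod 4), a square root of 735 is 735^((1979+1)/4) = 735^495 mod 1979.
Repeated squaring: 735^2≡1937, 735^4≡1764, 735^8≡708, 735^16≡577, 735^32≡457, 735^64≡1054, 735^128≡697, 735^256≡954 (mod 1979).
735^495 = 735^(256+128+64+32+8+4+2+1) ≡ 974 (mod 1979).
Check: 974² = 948676 ≡ 735 (mod 1979). The two roots are 974 and 1005.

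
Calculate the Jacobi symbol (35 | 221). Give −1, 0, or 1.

Reciprocity: 35 ≡ 3 and 221 ≡ 1 (mod 4), so (35/221) = +(221/35).
Reduce top mod 35: now compute (11/35).
Reciprocity: 11 ≡ 3 and 35 ≡ 3 (mod 4), so (11/35) = −(35/11).
Reduce top mod 11: now compute (2/11).
Pull out 2: since 11 ≡ 3 (mod 8), (2/11) = -1.
Reached (1/11) = 1. Collecting the sign flips along the way, the symbol is +1.

1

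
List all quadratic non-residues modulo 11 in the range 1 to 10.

Square k = 1,…,5 (k and 11−k give the same square):
1²=1, 2²=4, 3²=9, 4²≡5, 5²≡3 (mod 11).
The residues are {1, 3, 4, 5, 9}; the non-residues are the remaining 5 nonzero classes.

2 6 7 8 10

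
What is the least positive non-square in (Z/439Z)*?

(2/439) = +1, so 2 is a residue.
(3/439) = −1, so 3 is the smallest positive non-residue mod 439.

3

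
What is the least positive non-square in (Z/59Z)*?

2

(2/59) = −1, so 2 is the smallest positive non-residue mod 59.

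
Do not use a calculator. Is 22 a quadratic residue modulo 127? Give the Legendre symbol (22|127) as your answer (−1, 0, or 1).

Pull out 2: since 127 ≡ 7 (mod 8), (2/127) = +1.
Reciprocity: 11 ≡ 3 and 127 ≡ 3 (mod 4), so (11/127) = −(127/11).
Reduce top mod 11: now compute (6/11).
Pull out 2: since 11 ≡ 3 (mod 8), (2/11) = -1.
Reciprocity: 3 ≡ 3 and 11 ≡ 3 (mod 4), so (3/11) = −(11/3).
Reduce top mod 3: now compute (2/3).
Pull out 2: since 3 ≡ 3 (mod 8), (2/3) = -1.
Reached (1/3) = 1. Collecting the sign flips along the way, the symbol is +1.

1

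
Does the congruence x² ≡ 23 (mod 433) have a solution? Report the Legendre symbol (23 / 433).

-1

Reciprocity: 23 ≡ 3 and 433 ≡ 1 (mod 4), so (23/433) = +(433/23).
Reduce top mod 23: now compute (19/23).
Reciprocity: 19 ≡ 3 and 23 ≡ 3 (mod 4), so (19/23) = −(23/19).
Reduce top mod 19: now compute (4/19).
Pull out 2^2: since 19 ≡ 3 (mod 8), (2/19) = -1, so (2/19)^2 = +1.
Reached (1/19) = 1. Collecting the sign flips along the way, the symbol is -1.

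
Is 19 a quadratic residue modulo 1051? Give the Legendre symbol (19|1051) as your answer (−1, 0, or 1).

-1

Euler's criterion: (19/1051) ≡ 19^525 (mod 1051).
19^2 ≡ 361 (mod 1051)
19^4 ≡ 1048 (mod 1051)
19^8 ≡ 9 (mod 1051)
19^16 ≡ 81 (mod 1051)
19^32 ≡ 255 (mod 1051)
19^64 ≡ 914 (mod 1051)
19^128 ≡ 902 (mod 1051)
19^256 ≡ 130 (mod 1051)
19^512 ≡ 84 (mod 1051)
19^525 = 19^(512+8+4+1) ≡ 1050 (mod 1051).
Result is 1050 ≡ −1, so (19/1051) = −1.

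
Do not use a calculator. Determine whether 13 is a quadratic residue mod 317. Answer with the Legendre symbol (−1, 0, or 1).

-1

Reciprocity: 13 ≡ 1 and 317 ≡ 1 (mod 4), so (13/317) = +(317/13).
Reduce top mod 13: now compute (5/13).
Reciprocity: 5 ≡ 1 and 13 ≡ 1 (mod 4), so (5/13) = +(13/5).
Reduce top mod 5: now compute (3/5).
Reciprocity: 3 ≡ 3 and 5 ≡ 1 (mod 4), so (3/5) = +(5/3).
Reduce top mod 3: now compute (2/3).
Pull out 2: since 3 ≡ 3 (mod 8), (2/3) = -1.
Reached (1/3) = 1. Collecting the sign flips along the way, the symbol is -1.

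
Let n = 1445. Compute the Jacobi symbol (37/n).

-1

Reciprocity: 37 ≡ 1 and 1445 ≡ 1 (mod 4), so (37/1445) = +(1445/37).
Reduce top mod 37: now compute (2/37).
Pull out 2: since 37 ≡ 5 (mod 8), (2/37) = -1.
Reached (1/37) = 1. Collecting the sign flips along the way, the symbol is -1.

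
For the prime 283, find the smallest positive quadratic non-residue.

(2/283) = −1, so 2 is the smallest positive non-residue mod 283.

2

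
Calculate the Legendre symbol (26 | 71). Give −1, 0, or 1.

-1

Pull out 2: since 71 ≡ 7 (mod 8), (2/71) = +1.
Reciprocity: 13 ≡ 1 and 71 ≡ 3 (mod 4), so (13/71) = +(71/13).
Reduce top mod 13: now compute (6/13).
Pull out 2: since 13 ≡ 5 (mod 8), (2/13) = -1.
Reciprocity: 3 ≡ 3 and 13 ≡ 1 (mod 4), so (3/13) = +(13/3).
Reduce top mod 3: now compute (1/3).
Reached (1/3) = 1. Collecting the sign flips along the way, the symbol is -1.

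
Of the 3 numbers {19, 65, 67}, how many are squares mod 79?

(19/79) = +1 → QR.
(65/79) = +1 → QR.
(67/79) = +1 → QR.
Total quadratic residues among the 3: 3.

3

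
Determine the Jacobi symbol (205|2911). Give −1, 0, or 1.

0

Reciprocity: 205 ≡ 1 and 2911 ≡ 3 (mod 4), so (205/2911) = +(2911/205).
Reduce top mod 205: now compute (41/205).
Reciprocity: 41 ≡ 1 and 205 ≡ 1 (mod 4), so (41/205) = +(205/41).
Reduce top mod 41: now compute (0/41).
Top reduces to 0: gcd > 1, so the symbol is 0.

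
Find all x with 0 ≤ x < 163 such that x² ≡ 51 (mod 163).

41, 122

Since 163 ≡ 3 (mod 4), a square root of 51 is 51^((163+1)/4) = 51^41 mod 163.
Repeated squaring: 51^2≡156, 51^4≡49, 51^8≡119, 51^16≡143, 51^32≡74 (mod 163).
51^41 = 51^(32+8+1) ≡ 41 (mod 163).
Check: 41² = 1681 ≡ 51 (mod 163). The two roots are 41 and 122.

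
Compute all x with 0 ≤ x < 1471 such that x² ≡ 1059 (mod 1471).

Since 1471 ≡ 3 (mod 4), a square root of 1059 is 1059^((1471+1)/4) = 1059^368 mod 1471.
Repeated squaring: 1059^2≡579, 1059^4≡1324, 1059^8≡1015, 1059^16≡525, 1059^32≡548, 1059^64≡220, 1059^128≡1328, 1059^256≡1326 (mod 1471).
1059^368 = 1059^(256+64+32+16) ≡ 782 (mod 1471).
Check: 782² = 611524 ≡ 1059 (mod 1471). The two roots are 689 and 782.

689, 782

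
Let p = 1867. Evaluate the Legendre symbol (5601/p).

0

First reduce: 5601 ≡ 0 (mod 1867).
Top reduces to 0: gcd > 1, so the symbol is 0.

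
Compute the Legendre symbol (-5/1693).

-1

First reduce: -5 ≡ 1688 (mod 1693).
Pull out 2^3: since 1693 ≡ 5 (mod 8), (2/1693) = -1, so (2/1693)^3 = -1.
Reciprocity: 211 ≡ 3 and 1693 ≡ 1 (mod 4), so (211/1693) = +(1693/211).
Reduce top mod 211: now compute (5/211).
Reciprocity: 5 ≡ 1 and 211 ≡ 3 (mod 4), so (5/211) = +(211/5).
Reduce top mod 5: now compute (1/5).
Reached (1/5) = 1. Collecting the sign flips along the way, the symbol is -1.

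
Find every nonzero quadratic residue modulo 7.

1 2 4

Square k = 1,…,3 (k and 7−k give the same square):
1²=1, 2²=4, 3²≡2 (mod 7).
So the quadratic residues mod 7 are {1, 2, 4}.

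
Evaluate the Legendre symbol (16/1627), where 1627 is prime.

1

Pull out 2^4: since 1627 ≡ 3 (mod 8), (2/1627) = -1, so (2/1627)^4 = +1.
Reached (1/1627) = 1. Collecting the sign flips along the way, the symbol is +1.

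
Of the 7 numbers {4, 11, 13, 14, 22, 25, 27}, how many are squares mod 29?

(4/29) = +1 → QR.
(11/29) = -1 → non-residue.
(13/29) = +1 → QR.
(14/29) = -1 → non-residue.
(22/29) = +1 → QR.
(25/29) = +1 → QR.
(27/29) = -1 → non-residue.
Total quadratic residues among the 7: 4.

4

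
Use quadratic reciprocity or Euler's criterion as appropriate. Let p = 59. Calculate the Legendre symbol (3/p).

1

Reciprocity: 3 ≡ 3 and 59 ≡ 3 (mod 4), so (3/59) = −(59/3).
Reduce top mod 3: now compute (2/3).
Pull out 2: since 3 ≡ 3 (mod 8), (2/3) = -1.
Reached (1/3) = 1. Collecting the sign flips along the way, the symbol is +1.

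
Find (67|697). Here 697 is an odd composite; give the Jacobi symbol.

Reciprocity: 67 ≡ 3 and 697 ≡ 1 (mod 4), so (67/697) = +(697/67).
Reduce top mod 67: now compute (27/67).
Reciprocity: 27 ≡ 3 and 67 ≡ 3 (mod 4), so (27/67) = −(67/27).
Reduce top mod 27: now compute (13/27).
Reciprocity: 13 ≡ 1 and 27 ≡ 3 (mod 4), so (13/27) = +(27/13).
Reduce top mod 13: now compute (1/13).
Reached (1/13) = 1. Collecting the sign flips along the way, the symbol is -1.

-1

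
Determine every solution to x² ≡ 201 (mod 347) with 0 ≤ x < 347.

Since 347 ≡ 3 (mod 4), a square root of 201 is 201^((347+1)/4) = 201^87 mod 347.
Repeated squaring: 201^2≡149, 201^4≡340, 201^8≡49, 201^16≡319, 201^32≡90, 201^64≡119 (mod 347).
201^87 = 201^(64+16+4+2+1) ≡ 44 (mod 347).
Check: 44² = 1936 ≡ 201 (mod 347). The two roots are 44 and 303.

44, 303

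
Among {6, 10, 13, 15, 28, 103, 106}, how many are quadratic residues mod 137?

3

(6/137) = -1 → non-residue.
(10/137) = -1 → non-residue.
(13/137) = -1 → non-residue.
(15/137) = +1 → QR.
(28/137) = +1 → QR.
(103/137) = +1 → QR.
(106/137) = -1 → non-residue.
Total quadratic residues among the 7: 3.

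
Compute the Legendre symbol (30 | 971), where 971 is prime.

-1

Euler's criterion: (30/971) ≡ 30^485 (mod 971).
30^2 ≡ 900 (mod 971)
30^4 ≡ 186 (mod 971)
30^8 ≡ 611 (mod 971)
30^16 ≡ 457 (mod 971)
30^32 ≡ 84 (mod 971)
30^64 ≡ 259 (mod 971)
30^128 ≡ 82 (mod 971)
30^256 ≡ 898 (mod 971)
30^485 = 30^(256+128+64+32+4+1) ≡ 970 (mod 971).
Result is 970 ≡ −1, so (30/971) = −1.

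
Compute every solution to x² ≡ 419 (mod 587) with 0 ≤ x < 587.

Since 587 ≡ 3 (mod 4), a square root of 419 is 419^((587+1)/4) = 419^147 mod 587.
Repeated squaring: 419^2≡48, 419^4≡543, 419^8≡175, 419^16≡101, 419^32≡222, 419^64≡563, 419^128≡576 (mod 587).
419^147 = 419^(128+16+2+1) ≡ 310 (mod 587).
Check: 310² = 96100 ≡ 419 (mod 587). The two roots are 277 and 310.

277, 310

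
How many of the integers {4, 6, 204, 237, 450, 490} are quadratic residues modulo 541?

(4/541) = +1 → QR.
(6/541) = -1 → non-residue.
(204/541) = -1 → non-residue.
(237/541) = +1 → QR.
(450/541) = -1 → non-residue.
(490/541) = -1 → non-residue.
Total quadratic residues among the 6: 2.

2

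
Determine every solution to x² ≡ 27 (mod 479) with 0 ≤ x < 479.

Since 479 ≡ 3 (mod 4), a square root of 27 is 27^((479+1)/4) = 27^120 mod 479.
Repeated squaring: 27^2≡250, 27^4≡230, 27^8≡210, 27^16≡32, 27^32≡66, 27^64≡45 (mod 479).
27^120 = 27^(64+32+16+8) ≡ 386 (mod 479).
Check: 386² = 148996 ≡ 27 (mod 479). The two roots are 93 and 386.

93, 386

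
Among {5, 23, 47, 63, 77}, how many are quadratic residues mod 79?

(5/79) = +1 → QR.
(23/79) = +1 → QR.
(47/79) = -1 → non-residue.
(63/79) = -1 → non-residue.
(77/79) = -1 → non-residue.
Total quadratic residues among the 5: 2.

2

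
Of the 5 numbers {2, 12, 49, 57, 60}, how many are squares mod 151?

(2/151) = +1 → QR.
(12/151) = -1 → non-residue.
(49/151) = +1 → QR.
(57/151) = -1 → non-residue.
(60/151) = -1 → non-residue.
Total quadratic residues among the 5: 2.

2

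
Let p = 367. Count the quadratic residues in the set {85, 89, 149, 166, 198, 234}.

(85/367) = +1 → QR.
(89/367) = +1 → QR.
(149/367) = +1 → QR.
(166/367) = +1 → QR.
(198/367) = -1 → non-residue.
(234/367) = +1 → QR.
Total quadratic residues among the 6: 5.

5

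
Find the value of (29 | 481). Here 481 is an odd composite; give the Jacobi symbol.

-1

Reciprocity: 29 ≡ 1 and 481 ≡ 1 (mod 4), so (29/481) = +(481/29).
Reduce top mod 29: now compute (17/29).
Reciprocity: 17 ≡ 1 and 29 ≡ 1 (mod 4), so (17/29) = +(29/17).
Reduce top mod 17: now compute (12/17).
Pull out 2^2: since 17 ≡ 1 (mod 8), (2/17) = +1, so (2/17)^2 = +1.
Reciprocity: 3 ≡ 3 and 17 ≡ 1 (mod 4), so (3/17) = +(17/3).
Reduce top mod 3: now compute (2/3).
Pull out 2: since 3 ≡ 3 (mod 8), (2/3) = -1.
Reached (1/3) = 1. Collecting the sign flips along the way, the symbol is -1.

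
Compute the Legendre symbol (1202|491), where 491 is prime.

1

First reduce: 1202 ≡ 220 (mod 491).
Pull out 2^2: since 491 ≡ 3 (mod 8), (2/491) = -1, so (2/491)^2 = +1.
Reciprocity: 55 ≡ 3 and 491 ≡ 3 (mod 4), so (55/491) = −(491/55).
Reduce top mod 55: now compute (51/55).
Reciprocity: 51 ≡ 3 and 55 ≡ 3 (mod 4), so (51/55) = −(55/51).
Reduce top mod 51: now compute (4/51).
Pull out 2^2: since 51 ≡ 3 (mod 8), (2/51) = -1, so (2/51)^2 = +1.
Reached (1/51) = 1. Collecting the sign flips along the way, the symbol is +1.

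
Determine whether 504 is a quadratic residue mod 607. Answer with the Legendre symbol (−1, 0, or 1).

Pull out 2^3: since 607 ≡ 7 (mod 8), (2/607) = +1, so (2/607)^3 = +1.
Reciprocity: 63 ≡ 3 and 607 ≡ 3 (mod 4), so (63/607) = −(607/63).
Reduce top mod 63: now compute (40/63).
Pull out 2^3: since 63 ≡ 7 (mod 8), (2/63) = +1, so (2/63)^3 = +1.
Reciprocity: 5 ≡ 1 and 63 ≡ 3 (mod 4), so (5/63) = +(63/5).
Reduce top mod 5: now compute (3/5).
Reciprocity: 3 ≡ 3 and 5 ≡ 1 (mod 4), so (3/5) = +(5/3).
Reduce top mod 3: now compute (2/3).
Pull out 2: since 3 ≡ 3 (mod 8), (2/3) = -1.
Reached (1/3) = 1. Collecting the sign flips along the way, the symbol is +1.

1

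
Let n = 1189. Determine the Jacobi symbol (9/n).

Reciprocity: 9 ≡ 1 and 1189 ≡ 1 (mod 4), so (9/1189) = +(1189/9).
Reduce top mod 9: now compute (1/9).
Reached (1/9) = 1. Collecting the sign flips along the way, the symbol is +1.

1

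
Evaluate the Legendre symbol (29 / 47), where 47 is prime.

Euler's criterion: (29/47) ≡ 29^23 (mod 47).
29^2 ≡ 42 (mod 47)
29^4 ≡ 25 (mod 47)
29^8 ≡ 14 (mod 47)
29^16 ≡ 8 (mod 47)
29^23 = 29^(16+4+2+1) ≡ 46 (mod 47).
Result is 46 ≡ −1, so (29/47) = −1.

-1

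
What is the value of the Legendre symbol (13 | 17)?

1

Reciprocity: 13 ≡ 1 and 17 ≡ 1 (mod 4), so (13/17) = +(17/13).
Reduce top mod 13: now compute (4/13).
Pull out 2^2: since 13 ≡ 5 (mod 8), (2/13) = -1, so (2/13)^2 = +1.
Reached (1/13) = 1. Collecting the sign flips along the way, the symbol is +1.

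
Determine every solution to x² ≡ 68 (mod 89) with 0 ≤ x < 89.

35, 54

89 ≡ 1 (mod 4), so we find a root by search.
Trying successive values, 35² = 1225 ≡ 68 (mod 89). The other root is 89 − 35 = 54.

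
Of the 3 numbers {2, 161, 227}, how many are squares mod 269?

(2/269) = -1 → non-residue.
(161/269) = -1 → non-residue.
(227/269) = -1 → non-residue.
Total quadratic residues among the 3: 0.

0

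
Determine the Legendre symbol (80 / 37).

-1

Euler's criterion: (80/37) ≡ 6^18 (mod 37).
6^2 ≡ 36 (mod 37)
6^4 ≡ 1 (mod 37)
6^8 ≡ 1 (mod 37)
6^16 ≡ 1 (mod 37)
6^18 = 6^(16+2) ≡ 36 (mod 37).
Result is 36 ≡ −1, so (80/37) = −1.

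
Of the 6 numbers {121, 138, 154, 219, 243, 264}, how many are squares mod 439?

(121/439) = +1 → QR.
(138/439) = +1 → QR.
(154/439) = +1 → QR.
(219/439) = -1 → non-residue.
(243/439) = -1 → non-residue.
(264/439) = -1 → non-residue.
Total quadratic residues among the 6: 3.

3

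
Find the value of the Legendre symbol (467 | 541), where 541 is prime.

1

Reciprocity: 467 ≡ 3 and 541 ≡ 1 (mod 4), so (467/541) = +(541/467).
Reduce top mod 467: now compute (74/467).
Pull out 2: since 467 ≡ 3 (mod 8), (2/467) = -1.
Reciprocity: 37 ≡ 1 and 467 ≡ 3 (mod 4), so (37/467) = +(467/37).
Reduce top mod 37: now compute (23/37).
Reciprocity: 23 ≡ 3 and 37 ≡ 1 (mod 4), so (23/37) = +(37/23).
Reduce top mod 23: now compute (14/23).
Pull out 2: since 23 ≡ 7 (mod 8), (2/23) = +1.
Reciprocity: 7 ≡ 3 and 23 ≡ 3 (mod 4), so (7/23) = −(23/7).
Reduce top mod 7: now compute (2/7).
Pull out 2: since 7 ≡ 7 (mod 8), (2/7) = +1.
Reached (1/7) = 1. Collecting the sign flips along the way, the symbol is +1.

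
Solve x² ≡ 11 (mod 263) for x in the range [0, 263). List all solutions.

Since 263 ≡ 3 (mod 4), a square root of 11 is 11^((263+1)/4) = 11^66 mod 263.
Repeated squaring: 11^2≡121, 11^4≡176, 11^8≡205, 11^16≡208, 11^32≡132, 11^64≡66 (mod 263).
11^66 = 11^(64+2) ≡ 96 (mod 263).
Check: 96² = 9216 ≡ 11 (mod 263). The two roots are 96 and 167.

96, 167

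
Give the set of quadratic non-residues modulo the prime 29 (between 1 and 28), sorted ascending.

2,3,8,10,11,12,14,15,17,18,19,21,26,27

Square k = 1,…,14 (k and 29−k give the same square):
1²=1, 2²=4, 3²=9, 4²=16, 5²=25, 6²≡7, 7²≡20, 8²≡6, 9²≡23, 10²≡13, 11²≡5, 12²≡28, 13²≡24, 14²≡22 (mod 29).
The residues are {1, 4, 5, 6, 7, 9, 13, 16, 20, 22, 23, 24, 25, 28}; the non-residues are the remaining 14 nonzero classes.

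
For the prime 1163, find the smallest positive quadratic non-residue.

2

(2/1163) = −1, so 2 is the smallest positive non-residue mod 1163.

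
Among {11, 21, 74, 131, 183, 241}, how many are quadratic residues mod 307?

2

(11/307) = +1 → QR.
(21/307) = -1 → non-residue.
(74/307) = -1 → non-residue.
(131/307) = -1 → non-residue.
(183/307) = +1 → QR.
(241/307) = -1 → non-residue.
Total quadratic residues among the 6: 2.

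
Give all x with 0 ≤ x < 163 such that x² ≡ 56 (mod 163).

43, 120

Since 163 ≡ 3 (mod 4), a square root of 56 is 56^((163+1)/4) = 56^41 mod 163.
Repeated squaring: 56^2≡39, 56^4≡54, 56^8≡145, 56^16≡161, 56^32≡4 (mod 163).
56^41 = 56^(32+8+1) ≡ 43 (mod 163).
Check: 43² = 1849 ≡ 56 (mod 163). The two roots are 43 and 120.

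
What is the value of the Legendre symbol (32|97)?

Euler's criterion: (32/97) ≡ 32^48 (mod 97).
32^2 ≡ 54 (mod 97)
32^4 ≡ 6 (mod 97)
32^8 ≡ 36 (mod 97)
32^16 ≡ 35 (mod 97)
32^32 ≡ 61 (mod 97)
32^48 = 32^(32+16) ≡ 1 (mod 97).
Result is 1, so (32/97) = 1.

1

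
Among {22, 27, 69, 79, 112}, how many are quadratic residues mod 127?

3

(22/127) = +1 → QR.
(27/127) = -1 → non-residue.
(69/127) = +1 → QR.
(79/127) = +1 → QR.
(112/127) = -1 → non-residue.
Total quadratic residues among the 5: 3.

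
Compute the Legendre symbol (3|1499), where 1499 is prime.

1

Reciprocity: 3 ≡ 3 and 1499 ≡ 3 (mod 4), so (3/1499) = −(1499/3).
Reduce top mod 3: now compute (2/3).
Pull out 2: since 3 ≡ 3 (mod 8), (2/3) = -1.
Reached (1/3) = 1. Collecting the sign flips along the way, the symbol is +1.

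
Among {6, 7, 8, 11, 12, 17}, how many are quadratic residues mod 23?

(6/23) = +1 → QR.
(7/23) = -1 → non-residue.
(8/23) = +1 → QR.
(11/23) = -1 → non-residue.
(12/23) = +1 → QR.
(17/23) = -1 → non-residue.
Total quadratic residues among the 6: 3.

3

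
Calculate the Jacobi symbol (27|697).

1

Reciprocity: 27 ≡ 3 and 697 ≡ 1 (mod 4), so (27/697) = +(697/27).
Reduce top mod 27: now compute (22/27).
Pull out 2: since 27 ≡ 3 (mod 8), (2/27) = -1.
Reciprocity: 11 ≡ 3 and 27 ≡ 3 (mod 4), so (11/27) = −(27/11).
Reduce top mod 11: now compute (5/11).
Reciprocity: 5 ≡ 1 and 11 ≡ 3 (mod 4), so (5/11) = +(11/5).
Reduce top mod 5: now compute (1/5).
Reached (1/5) = 1. Collecting the sign flips along the way, the symbol is +1.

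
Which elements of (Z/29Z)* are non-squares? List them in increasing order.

2,3,8,10,11,12,14,15,17,18,19,21,26,27

Square k = 1,…,14 (k and 29−k give the same square):
1²=1, 2²=4, 3²=9, 4²=16, 5²=25, 6²≡7, 7²≡20, 8²≡6, 9²≡23, 10²≡13, 11²≡5, 12²≡28, 13²≡24, 14²≡22 (mod 29).
The residues are {1, 4, 5, 6, 7, 9, 13, 16, 20, 22, 23, 24, 25, 28}; the non-residues are the remaining 14 nonzero classes.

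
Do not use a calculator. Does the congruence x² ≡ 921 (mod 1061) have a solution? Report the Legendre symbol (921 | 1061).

1

Euler's criterion: (921/1061) ≡ 921^530 (mod 1061).
921^2 ≡ 502 (mod 1061)
921^4 ≡ 547 (mod 1061)
921^8 ≡ 7 (mod 1061)
921^16 ≡ 49 (mod 1061)
921^32 ≡ 279 (mod 1061)
921^64 ≡ 388 (mod 1061)
921^128 ≡ 943 (mod 1061)
921^256 ≡ 131 (mod 1061)
921^512 ≡ 185 (mod 1061)
921^530 = 921^(512+16+2) ≡ 1 (mod 1061).
Result is 1, so (921/1061) = 1.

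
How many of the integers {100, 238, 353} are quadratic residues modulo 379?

(100/379) = +1 → QR.
(238/379) = -1 → non-residue.
(353/379) = -1 → non-residue.
Total quadratic residues among the 3: 1.

1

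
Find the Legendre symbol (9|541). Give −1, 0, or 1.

1

Reciprocity: 9 ≡ 1 and 541 ≡ 1 (mod 4), so (9/541) = +(541/9).
Reduce top mod 9: now compute (1/9).
Reached (1/9) = 1. Collecting the sign flips along the way, the symbol is +1.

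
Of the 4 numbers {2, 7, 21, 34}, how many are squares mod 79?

2

(2/79) = +1 → QR.
(7/79) = -1 → non-residue.
(21/79) = +1 → QR.
(34/79) = -1 → non-residue.
Total quadratic residues among the 4: 2.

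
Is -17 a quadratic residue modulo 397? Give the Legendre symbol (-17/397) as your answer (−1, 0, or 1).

-1

First reduce: -17 ≡ 380 (mod 397).
Pull out 2^2: since 397 ≡ 5 (mod 8), (2/397) = -1, so (2/397)^2 = +1.
Reciprocity: 95 ≡ 3 and 397 ≡ 1 (mod 4), so (95/397) = +(397/95).
Reduce top mod 95: now compute (17/95).
Reciprocity: 17 ≡ 1 and 95 ≡ 3 (mod 4), so (17/95) = +(95/17).
Reduce top mod 17: now compute (10/17).
Pull out 2: since 17 ≡ 1 (mod 8), (2/17) = +1.
Reciprocity: 5 ≡ 1 and 17 ≡ 1 (mod 4), so (5/17) = +(17/5).
Reduce top mod 5: now compute (2/5).
Pull out 2: since 5 ≡ 5 (mod 8), (2/5) = -1.
Reached (1/5) = 1. Collecting the sign flips along the way, the symbol is -1.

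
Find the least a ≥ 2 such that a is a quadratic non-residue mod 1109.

2

(2/1109) = −1, so 2 is the smallest positive non-residue mod 1109.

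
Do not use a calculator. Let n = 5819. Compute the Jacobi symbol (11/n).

Reciprocity: 11 ≡ 3 and 5819 ≡ 3 (mod 4), so (11/5819) = −(5819/11).
Reduce top mod 11: now compute (0/11).
Top reduces to 0: gcd > 1, so the symbol is 0.

0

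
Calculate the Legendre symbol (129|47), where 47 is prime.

First reduce: 129 ≡ 35 (mod 47).
Reciprocity: 35 ≡ 3 and 47 ≡ 3 (mod 4), so (35/47) = −(47/35).
Reduce top mod 35: now compute (12/35).
Pull out 2^2: since 35 ≡ 3 (mod 8), (2/35) = -1, so (2/35)^2 = +1.
Reciprocity: 3 ≡ 3 and 35 ≡ 3 (mod 4), so (3/35) = −(35/3).
Reduce top mod 3: now compute (2/3).
Pull out 2: since 3 ≡ 3 (mod 8), (2/3) = -1.
Reached (1/3) = 1. Collecting the sign flips along the way, the symbol is -1.

-1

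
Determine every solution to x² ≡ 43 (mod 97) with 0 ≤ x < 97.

97 ≡ 1 (mod 4), so we find a root by search.
Trying successive values, 25² = 625 ≡ 43 (mod 97). The other root is 97 − 25 = 72.

25, 72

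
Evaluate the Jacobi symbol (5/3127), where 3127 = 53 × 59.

-1

Reciprocity: 5 ≡ 1 and 3127 ≡ 3 (mod 4), so (5/3127) = +(3127/5).
Reduce top mod 5: now compute (2/5).
Pull out 2: since 5 ≡ 5 (mod 8), (2/5) = -1.
Reached (1/5) = 1. Collecting the sign flips along the way, the symbol is -1.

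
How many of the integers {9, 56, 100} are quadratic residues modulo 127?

(9/127) = +1 → QR.
(56/127) = -1 → non-residue.
(100/127) = +1 → QR.
Total quadratic residues among the 3: 2.

2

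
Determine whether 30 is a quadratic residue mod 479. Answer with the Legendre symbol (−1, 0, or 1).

1

Euler's criterion: (30/479) ≡ 30^239 (mod 479).
30^2 ≡ 421 (mod 479)
30^4 ≡ 11 (mod 479)
30^8 ≡ 121 (mod 479)
30^16 ≡ 271 (mod 479)
30^32 ≡ 154 (mod 479)
30^64 ≡ 245 (mod 479)
30^128 ≡ 150 (mod 479)
30^239 = 30^(128+64+32+8+4+2+1) ≡ 1 (mod 479).
Result is 1, so (30/479) = 1.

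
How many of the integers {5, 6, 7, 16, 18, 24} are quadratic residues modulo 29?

5

(5/29) = +1 → QR.
(6/29) = +1 → QR.
(7/29) = +1 → QR.
(16/29) = +1 → QR.
(18/29) = -1 → non-residue.
(24/29) = +1 → QR.
Total quadratic residues among the 6: 5.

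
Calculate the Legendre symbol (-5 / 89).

1

First reduce: -5 ≡ 84 (mod 89).
Pull out 2^2: since 89 ≡ 1 (mod 8), (2/89) = +1, so (2/89)^2 = +1.
Reciprocity: 21 ≡ 1 and 89 ≡ 1 (mod 4), so (21/89) = +(89/21).
Reduce top mod 21: now compute (5/21).
Reciprocity: 5 ≡ 1 and 21 ≡ 1 (mod 4), so (5/21) = +(21/5).
Reduce top mod 5: now compute (1/5).
Reached (1/5) = 1. Collecting the sign flips along the way, the symbol is +1.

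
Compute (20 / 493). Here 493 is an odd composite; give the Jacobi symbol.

Pull out 2^2: since 493 ≡ 5 (mod 8), (2/493) = -1, so (2/493)^2 = +1.
Reciprocity: 5 ≡ 1 and 493 ≡ 1 (mod 4), so (5/493) = +(493/5).
Reduce top mod 5: now compute (3/5).
Reciprocity: 3 ≡ 3 and 5 ≡ 1 (mod 4), so (3/5) = +(5/3).
Reduce top mod 3: now compute (2/3).
Pull out 2: since 3 ≡ 3 (mod 8), (2/3) = -1.
Reached (1/3) = 1. Collecting the sign flips along the way, the symbol is -1.

-1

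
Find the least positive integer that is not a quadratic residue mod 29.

(2/29) = −1, so 2 is the smallest positive non-residue mod 29.

2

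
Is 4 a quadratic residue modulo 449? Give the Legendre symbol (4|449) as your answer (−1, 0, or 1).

1

Pull out 2^2: since 449 ≡ 1 (mod 8), (2/449) = +1, so (2/449)^2 = +1.
Reached (1/449) = 1. Collecting the sign flips along the way, the symbol is +1.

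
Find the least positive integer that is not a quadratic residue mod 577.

5

(2/577) = +1, so 2 is a residue.
(3/577) = +1, so 3 is a residue.
(4/577) = +1, so 4 is a residue.
(5/577) = −1, so 5 is the smallest positive non-residue mod 577.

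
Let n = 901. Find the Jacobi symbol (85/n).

Reciprocity: 85 ≡ 1 and 901 ≡ 1 (mod 4), so (85/901) = +(901/85).
Reduce top mod 85: now compute (51/85).
Reciprocity: 51 ≡ 3 and 85 ≡ 1 (mod 4), so (51/85) = +(85/51).
Reduce top mod 51: now compute (34/51).
Pull out 2: since 51 ≡ 3 (mod 8), (2/51) = -1.
Reciprocity: 17 ≡ 1 and 51 ≡ 3 (mod 4), so (17/51) = +(51/17).
Reduce top mod 17: now compute (0/17).
Top reduces to 0: gcd > 1, so the symbol is 0.

0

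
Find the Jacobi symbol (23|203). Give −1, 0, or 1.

1

Reciprocity: 23 ≡ 3 and 203 ≡ 3 (mod 4), so (23/203) = −(203/23).
Reduce top mod 23: now compute (19/23).
Reciprocity: 19 ≡ 3 and 23 ≡ 3 (mod 4), so (19/23) = −(23/19).
Reduce top mod 19: now compute (4/19).
Pull out 2^2: since 19 ≡ 3 (mod 8), (2/19) = -1, so (2/19)^2 = +1.
Reached (1/19) = 1. Collecting the sign flips along the way, the symbol is +1.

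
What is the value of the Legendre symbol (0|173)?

0

Top reduces to 0: gcd > 1, so the symbol is 0.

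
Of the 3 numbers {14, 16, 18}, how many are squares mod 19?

(14/19) = -1 → non-residue.
(16/19) = +1 → QR.
(18/19) = -1 → non-residue.
Total quadratic residues among the 3: 1.

1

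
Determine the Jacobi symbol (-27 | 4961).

First reduce: -27 ≡ 4934 (mod 4961).
Pull out 2: since 4961 ≡ 1 (mod 8), (2/4961) = +1.
Reciprocity: 2467 ≡ 3 and 4961 ≡ 1 (mod 4), so (2467/4961) = +(4961/2467).
Reduce top mod 2467: now compute (27/2467).
Reciprocity: 27 ≡ 3 and 2467 ≡ 3 (mod 4), so (27/2467) = −(2467/27).
Reduce top mod 27: now compute (10/27).
Pull out 2: since 27 ≡ 3 (mod 8), (2/27) = -1.
Reciprocity: 5 ≡ 1 and 27 ≡ 3 (mod 4), so (5/27) = +(27/5).
Reduce top mod 5: now compute (2/5).
Pull out 2: since 5 ≡ 5 (mod 8), (2/5) = -1.
Reached (1/5) = 1. Collecting the sign flips along the way, the symbol is -1.

-1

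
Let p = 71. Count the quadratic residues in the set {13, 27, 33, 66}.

(13/71) = -1 → non-residue.
(27/71) = +1 → QR.
(33/71) = -1 → non-residue.
(66/71) = -1 → non-residue.
Total quadratic residues among the 4: 1.

1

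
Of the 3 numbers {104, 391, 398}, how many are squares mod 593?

(104/593) = -1 → non-residue.
(391/593) = +1 → QR.
(398/593) = -1 → non-residue.
Total quadratic residues among the 3: 1.

1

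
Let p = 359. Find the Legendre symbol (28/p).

-1

Pull out 2^2: since 359 ≡ 7 (mod 8), (2/359) = +1, so (2/359)^2 = +1.
Reciprocity: 7 ≡ 3 and 359 ≡ 3 (mod 4), so (7/359) = −(359/7).
Reduce top mod 7: now compute (2/7).
Pull out 2: since 7 ≡ 7 (mod 8), (2/7) = +1.
Reached (1/7) = 1. Collecting the sign flips along the way, the symbol is -1.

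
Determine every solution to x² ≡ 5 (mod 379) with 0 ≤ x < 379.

39, 340

Since 379 ≡ 3 (mod 4), a square root of 5 is 5^((379+1)/4) = 5^95 mod 379.
Repeated squaring: 5^2≡25, 5^4≡246, 5^8≡255, 5^16≡216, 5^32≡39, 5^64≡5 (mod 379).
5^95 = 5^(64+16+8+4+2+1) ≡ 39 (mod 379).
Check: 39² = 1521 ≡ 5 (mod 379). The two roots are 39 and 340.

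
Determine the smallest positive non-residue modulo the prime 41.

3

(2/41) = +1, so 2 is a residue.
(3/41) = −1, so 3 is the smallest positive non-residue mod 41.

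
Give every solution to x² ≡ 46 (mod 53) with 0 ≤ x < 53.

24, 29

53 ≡ 1 (mod 4), so we find a root by search.
Trying successive values, 24² = 576 ≡ 46 (mod 53). The other root is 53 − 24 = 29.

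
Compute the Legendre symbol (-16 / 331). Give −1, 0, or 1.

-1

First reduce: -16 ≡ 315 (mod 331).
Reciprocity: 315 ≡ 3 and 331 ≡ 3 (mod 4), so (315/331) = −(331/315).
Reduce top mod 315: now compute (16/315).
Pull out 2^4: since 315 ≡ 3 (mod 8), (2/315) = -1, so (2/315)^4 = +1.
Reached (1/315) = 1. Collecting the sign flips along the way, the symbol is -1.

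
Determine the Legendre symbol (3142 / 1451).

First reduce: 3142 ≡ 240 (mod 1451).
Pull out 2^4: since 1451 ≡ 3 (mod 8), (2/1451) = -1, so (2/1451)^4 = +1.
Reciprocity: 15 ≡ 3 and 1451 ≡ 3 (mod 4), so (15/1451) = −(1451/15).
Reduce top mod 15: now compute (11/15).
Reciprocity: 11 ≡ 3 and 15 ≡ 3 (mod 4), so (11/15) = −(15/11).
Reduce top mod 11: now compute (4/11).
Pull out 2^2: since 11 ≡ 3 (mod 8), (2/11) = -1, so (2/11)^2 = +1.
Reached (1/11) = 1. Collecting the sign flips along the way, the symbol is +1.

1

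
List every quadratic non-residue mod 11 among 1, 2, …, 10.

2, 6, 7, 8, 10

Square k = 1,…,5 (k and 11−k give the same square):
1²=1, 2²=4, 3²=9, 4²≡5, 5²≡3 (mod 11).
The residues are {1, 3, 4, 5, 9}; the non-residues are the remaining 5 nonzero classes.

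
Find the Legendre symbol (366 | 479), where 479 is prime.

1

Pull out 2: since 479 ≡ 7 (mod 8), (2/479) = +1.
Reciprocity: 183 ≡ 3 and 479 ≡ 3 (mod 4), so (183/479) = −(479/183).
Reduce top mod 183: now compute (113/183).
Reciprocity: 113 ≡ 1 and 183 ≡ 3 (mod 4), so (113/183) = +(183/113).
Reduce top mod 113: now compute (70/113).
Pull out 2: since 113 ≡ 1 (mod 8), (2/113) = +1.
Reciprocity: 35 ≡ 3 and 113 ≡ 1 (mod 4), so (35/113) = +(113/35).
Reduce top mod 35: now compute (8/35).
Pull out 2^3: since 35 ≡ 3 (mod 8), (2/35) = -1, so (2/35)^3 = -1.
Reached (1/35) = 1. Collecting the sign flips along the way, the symbol is +1.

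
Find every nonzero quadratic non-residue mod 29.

Square k = 1,…,14 (k and 29−k give the same square):
1²=1, 2²=4, 3²=9, 4²=16, 5²=25, 6²≡7, 7²≡20, 8²≡6, 9²≡23, 10²≡13, 11²≡5, 12²≡28, 13²≡24, 14²≡22 (mod 29).
The residues are {1, 4, 5, 6, 7, 9, 13, 16, 20, 22, 23, 24, 25, 28}; the non-residues are the remaining 14 nonzero classes.

2, 3, 8, 10, 11, 12, 14, 15, 17, 18, 19, 21, 26, 27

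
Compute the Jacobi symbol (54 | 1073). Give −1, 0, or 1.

-1

Pull out 2: since 1073 ≡ 1 (mod 8), (2/1073) = +1.
Reciprocity: 27 ≡ 3 and 1073 ≡ 1 (mod 4), so (27/1073) = +(1073/27).
Reduce top mod 27: now compute (20/27).
Pull out 2^2: since 27 ≡ 3 (mod 8), (2/27) = -1, so (2/27)^2 = +1.
Reciprocity: 5 ≡ 1 and 27 ≡ 3 (mod 4), so (5/27) = +(27/5).
Reduce top mod 5: now compute (2/5).
Pull out 2: since 5 ≡ 5 (mod 8), (2/5) = -1.
Reached (1/5) = 1. Collecting the sign flips along the way, the symbol is -1.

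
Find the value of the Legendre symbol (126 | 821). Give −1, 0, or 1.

Pull out 2: since 821 ≡ 5 (mod 8), (2/821) = -1.
Reciprocity: 63 ≡ 3 and 821 ≡ 1 (mod 4), so (63/821) = +(821/63).
Reduce top mod 63: now compute (2/63).
Pull out 2: since 63 ≡ 7 (mod 8), (2/63) = +1.
Reached (1/63) = 1. Collecting the sign flips along the way, the symbol is -1.

-1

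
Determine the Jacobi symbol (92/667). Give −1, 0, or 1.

0

Pull out 2^2: since 667 ≡ 3 (mod 8), (2/667) = -1, so (2/667)^2 = +1.
Reciprocity: 23 ≡ 3 and 667 ≡ 3 (mod 4), so (23/667) = −(667/23).
Reduce top mod 23: now compute (0/23).
Top reduces to 0: gcd > 1, so the symbol is 0.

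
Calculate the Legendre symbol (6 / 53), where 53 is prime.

Pull out 2: since 53 ≡ 5 (mod 8), (2/53) = -1.
Reciprocity: 3 ≡ 3 and 53 ≡ 1 (mod 4), so (3/53) = +(53/3).
Reduce top mod 3: now compute (2/3).
Pull out 2: since 3 ≡ 3 (mod 8), (2/3) = -1.
Reached (1/3) = 1. Collecting the sign flips along the way, the symbol is +1.

1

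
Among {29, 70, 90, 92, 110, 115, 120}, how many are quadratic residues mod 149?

(29/149) = +1 → QR.
(70/149) = -1 → non-residue.
(90/149) = -1 → non-residue.
(92/149) = -1 → non-residue.
(110/149) = +1 → QR.
(115/149) = -1 → non-residue.
(120/149) = +1 → QR.
Total quadratic residues among the 7: 3.

3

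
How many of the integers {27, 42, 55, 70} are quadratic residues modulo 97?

2

(27/97) = +1 → QR.
(42/97) = -1 → non-residue.
(55/97) = -1 → non-residue.
(70/97) = +1 → QR.
Total quadratic residues among the 4: 2.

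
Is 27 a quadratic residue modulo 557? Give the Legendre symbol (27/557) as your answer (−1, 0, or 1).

Euler's criterion: (27/557) ≡ 27^278 (mod 557).
27^2 ≡ 172 (mod 557)
27^4 ≡ 63 (mod 557)
27^8 ≡ 70 (mod 557)
27^16 ≡ 444 (mod 557)
27^32 ≡ 515 (mod 557)
27^64 ≡ 93 (mod 557)
27^128 ≡ 294 (mod 557)
27^256 ≡ 101 (mod 557)
27^278 = 27^(256+16+4+2) ≡ 556 (mod 557).
Result is 556 ≡ −1, so (27/557) = −1.

-1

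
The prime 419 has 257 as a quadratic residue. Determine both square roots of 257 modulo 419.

26, 393

Since 419 ≡ 3 (mod 4), a square root of 257 is 257^((419+1)/4) = 257^105 mod 419.
Repeated squaring: 257^2≡266, 257^4≡364, 257^8≡92, 257^16≡84, 257^32≡352, 257^64≡299 (mod 419).
257^105 = 257^(64+32+8+1) ≡ 393 (mod 419).
Check: 393² = 154449 ≡ 257 (mod 419). The two roots are 26 and 393.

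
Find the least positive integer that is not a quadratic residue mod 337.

5

(2/337) = +1, so 2 is a residue.
(3/337) = +1, so 3 is a residue.
(4/337) = +1, so 4 is a residue.
(5/337) = −1, so 5 is the smallest positive non-residue mod 337.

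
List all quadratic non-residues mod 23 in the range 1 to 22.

5,7,10,11,14,15,17,19,20,21,22

Square k = 1,…,11 (k and 23−k give the same square):
1²=1, 2²=4, 3²=9, 4²=16, 5²≡2, 6²≡13, 7²≡3, 8²≡18, 9²≡12, 10²≡8, 11²≡6 (mod 23).
The residues are {1, 2, 3, 4, 6, 8, 9, 12, 13, 16, 18}; the non-residues are the remaining 11 nonzero classes.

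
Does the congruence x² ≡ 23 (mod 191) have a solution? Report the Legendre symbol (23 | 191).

1

Euler's criterion: (23/191) ≡ 23^95 (mod 191).
23^2 ≡ 147 (mod 191)
23^4 ≡ 26 (mod 191)
23^8 ≡ 103 (mod 191)
23^16 ≡ 104 (mod 191)
23^32 ≡ 120 (mod 191)
23^64 ≡ 75 (mod 191)
23^95 = 23^(64+16+8+4+2+1) ≡ 1 (mod 191).
Result is 1, so (23/191) = 1.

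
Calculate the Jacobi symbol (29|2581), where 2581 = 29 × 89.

0

Reciprocity: 29 ≡ 1 and 2581 ≡ 1 (mod 4), so (29/2581) = +(2581/29).
Reduce top mod 29: now compute (0/29).
Top reduces to 0: gcd > 1, so the symbol is 0.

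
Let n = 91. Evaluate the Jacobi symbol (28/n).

0

Pull out 2^2: since 91 ≡ 3 (mod 8), (2/91) = -1, so (2/91)^2 = +1.
Reciprocity: 7 ≡ 3 and 91 ≡ 3 (mod 4), so (7/91) = −(91/7).
Reduce top mod 7: now compute (0/7).
Top reduces to 0: gcd > 1, so the symbol is 0.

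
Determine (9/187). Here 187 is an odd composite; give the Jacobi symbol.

1

Reciprocity: 9 ≡ 1 and 187 ≡ 3 (mod 4), so (9/187) = +(187/9).
Reduce top mod 9: now compute (7/9).
Reciprocity: 7 ≡ 3 and 9 ≡ 1 (mod 4), so (7/9) = +(9/7).
Reduce top mod 7: now compute (2/7).
Pull out 2: since 7 ≡ 7 (mod 8), (2/7) = +1.
Reached (1/7) = 1. Collecting the sign flips along the way, the symbol is +1.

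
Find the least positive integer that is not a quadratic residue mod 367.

(2/367) = +1, so 2 is a residue.
(3/367) = −1, so 3 is the smallest positive non-residue mod 367.

3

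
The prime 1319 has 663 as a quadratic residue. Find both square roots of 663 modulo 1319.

Since 1319 ≡ 3 (mod 4), a square root of 663 is 663^((1319+1)/4) = 663^330 mod 1319.
Repeated squaring: 663^2≡342, 663^4≡892, 663^8≡307, 663^16≡600, 663^32≡1232, 663^64≡974, 663^128≡315, 663^256≡300 (mod 1319).
663^330 = 663^(256+64+8+2) ≡ 594 (mod 1319).
Check: 594² = 352836 ≡ 663 (mod 1319). The two roots are 594 and 725.

594, 725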